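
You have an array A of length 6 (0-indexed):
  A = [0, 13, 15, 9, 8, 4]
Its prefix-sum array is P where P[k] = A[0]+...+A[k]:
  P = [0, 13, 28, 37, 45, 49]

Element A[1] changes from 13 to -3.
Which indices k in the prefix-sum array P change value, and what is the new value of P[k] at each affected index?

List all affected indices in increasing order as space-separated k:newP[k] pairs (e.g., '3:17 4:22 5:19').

Answer: 1:-3 2:12 3:21 4:29 5:33

Derivation:
P[k] = A[0] + ... + A[k]
P[k] includes A[1] iff k >= 1
Affected indices: 1, 2, ..., 5; delta = -16
  P[1]: 13 + -16 = -3
  P[2]: 28 + -16 = 12
  P[3]: 37 + -16 = 21
  P[4]: 45 + -16 = 29
  P[5]: 49 + -16 = 33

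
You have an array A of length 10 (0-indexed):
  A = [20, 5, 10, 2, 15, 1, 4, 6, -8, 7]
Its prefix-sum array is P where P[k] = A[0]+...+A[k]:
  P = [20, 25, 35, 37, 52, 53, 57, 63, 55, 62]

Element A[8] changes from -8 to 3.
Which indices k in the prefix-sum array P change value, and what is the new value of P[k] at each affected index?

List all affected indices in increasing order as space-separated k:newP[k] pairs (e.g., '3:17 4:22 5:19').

Answer: 8:66 9:73

Derivation:
P[k] = A[0] + ... + A[k]
P[k] includes A[8] iff k >= 8
Affected indices: 8, 9, ..., 9; delta = 11
  P[8]: 55 + 11 = 66
  P[9]: 62 + 11 = 73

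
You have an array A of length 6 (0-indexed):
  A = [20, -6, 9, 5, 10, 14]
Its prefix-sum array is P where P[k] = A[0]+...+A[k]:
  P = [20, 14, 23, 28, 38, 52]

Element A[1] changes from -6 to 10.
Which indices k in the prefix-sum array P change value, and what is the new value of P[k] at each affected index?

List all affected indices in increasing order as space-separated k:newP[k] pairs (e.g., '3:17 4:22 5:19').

P[k] = A[0] + ... + A[k]
P[k] includes A[1] iff k >= 1
Affected indices: 1, 2, ..., 5; delta = 16
  P[1]: 14 + 16 = 30
  P[2]: 23 + 16 = 39
  P[3]: 28 + 16 = 44
  P[4]: 38 + 16 = 54
  P[5]: 52 + 16 = 68

Answer: 1:30 2:39 3:44 4:54 5:68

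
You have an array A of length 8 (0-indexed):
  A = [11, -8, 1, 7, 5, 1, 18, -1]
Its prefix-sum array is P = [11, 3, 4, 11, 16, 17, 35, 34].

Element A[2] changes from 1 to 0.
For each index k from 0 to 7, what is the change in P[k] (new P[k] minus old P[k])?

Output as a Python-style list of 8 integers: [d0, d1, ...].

Answer: [0, 0, -1, -1, -1, -1, -1, -1]

Derivation:
Element change: A[2] 1 -> 0, delta = -1
For k < 2: P[k] unchanged, delta_P[k] = 0
For k >= 2: P[k] shifts by exactly -1
Delta array: [0, 0, -1, -1, -1, -1, -1, -1]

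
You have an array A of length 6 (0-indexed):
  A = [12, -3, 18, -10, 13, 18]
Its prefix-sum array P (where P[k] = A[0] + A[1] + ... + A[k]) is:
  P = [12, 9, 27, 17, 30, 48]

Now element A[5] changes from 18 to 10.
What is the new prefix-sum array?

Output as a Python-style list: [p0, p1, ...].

Answer: [12, 9, 27, 17, 30, 40]

Derivation:
Change: A[5] 18 -> 10, delta = -8
P[k] for k < 5: unchanged (A[5] not included)
P[k] for k >= 5: shift by delta = -8
  P[0] = 12 + 0 = 12
  P[1] = 9 + 0 = 9
  P[2] = 27 + 0 = 27
  P[3] = 17 + 0 = 17
  P[4] = 30 + 0 = 30
  P[5] = 48 + -8 = 40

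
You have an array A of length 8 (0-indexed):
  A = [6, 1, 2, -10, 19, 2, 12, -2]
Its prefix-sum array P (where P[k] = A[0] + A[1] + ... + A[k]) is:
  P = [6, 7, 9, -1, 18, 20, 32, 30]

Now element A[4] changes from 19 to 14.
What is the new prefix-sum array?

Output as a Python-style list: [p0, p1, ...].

Answer: [6, 7, 9, -1, 13, 15, 27, 25]

Derivation:
Change: A[4] 19 -> 14, delta = -5
P[k] for k < 4: unchanged (A[4] not included)
P[k] for k >= 4: shift by delta = -5
  P[0] = 6 + 0 = 6
  P[1] = 7 + 0 = 7
  P[2] = 9 + 0 = 9
  P[3] = -1 + 0 = -1
  P[4] = 18 + -5 = 13
  P[5] = 20 + -5 = 15
  P[6] = 32 + -5 = 27
  P[7] = 30 + -5 = 25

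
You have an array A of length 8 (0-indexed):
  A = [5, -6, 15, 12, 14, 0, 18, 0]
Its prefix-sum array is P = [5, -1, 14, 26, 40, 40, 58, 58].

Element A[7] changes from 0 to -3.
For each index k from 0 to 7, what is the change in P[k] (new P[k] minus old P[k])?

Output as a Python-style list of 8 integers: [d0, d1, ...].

Answer: [0, 0, 0, 0, 0, 0, 0, -3]

Derivation:
Element change: A[7] 0 -> -3, delta = -3
For k < 7: P[k] unchanged, delta_P[k] = 0
For k >= 7: P[k] shifts by exactly -3
Delta array: [0, 0, 0, 0, 0, 0, 0, -3]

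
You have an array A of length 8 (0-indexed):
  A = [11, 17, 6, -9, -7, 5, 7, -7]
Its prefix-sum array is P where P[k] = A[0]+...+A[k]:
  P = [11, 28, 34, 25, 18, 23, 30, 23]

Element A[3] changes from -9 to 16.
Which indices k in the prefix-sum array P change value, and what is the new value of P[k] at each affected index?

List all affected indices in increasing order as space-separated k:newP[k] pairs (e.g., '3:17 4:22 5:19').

P[k] = A[0] + ... + A[k]
P[k] includes A[3] iff k >= 3
Affected indices: 3, 4, ..., 7; delta = 25
  P[3]: 25 + 25 = 50
  P[4]: 18 + 25 = 43
  P[5]: 23 + 25 = 48
  P[6]: 30 + 25 = 55
  P[7]: 23 + 25 = 48

Answer: 3:50 4:43 5:48 6:55 7:48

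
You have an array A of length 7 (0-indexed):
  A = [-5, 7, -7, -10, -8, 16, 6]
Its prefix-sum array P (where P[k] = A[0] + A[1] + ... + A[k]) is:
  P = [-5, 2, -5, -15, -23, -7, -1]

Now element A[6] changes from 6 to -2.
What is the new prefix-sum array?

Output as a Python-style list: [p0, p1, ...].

Answer: [-5, 2, -5, -15, -23, -7, -9]

Derivation:
Change: A[6] 6 -> -2, delta = -8
P[k] for k < 6: unchanged (A[6] not included)
P[k] for k >= 6: shift by delta = -8
  P[0] = -5 + 0 = -5
  P[1] = 2 + 0 = 2
  P[2] = -5 + 0 = -5
  P[3] = -15 + 0 = -15
  P[4] = -23 + 0 = -23
  P[5] = -7 + 0 = -7
  P[6] = -1 + -8 = -9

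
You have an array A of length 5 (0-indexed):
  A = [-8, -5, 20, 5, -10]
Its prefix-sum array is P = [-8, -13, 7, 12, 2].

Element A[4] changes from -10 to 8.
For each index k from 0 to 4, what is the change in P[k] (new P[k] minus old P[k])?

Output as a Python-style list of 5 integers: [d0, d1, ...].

Answer: [0, 0, 0, 0, 18]

Derivation:
Element change: A[4] -10 -> 8, delta = 18
For k < 4: P[k] unchanged, delta_P[k] = 0
For k >= 4: P[k] shifts by exactly 18
Delta array: [0, 0, 0, 0, 18]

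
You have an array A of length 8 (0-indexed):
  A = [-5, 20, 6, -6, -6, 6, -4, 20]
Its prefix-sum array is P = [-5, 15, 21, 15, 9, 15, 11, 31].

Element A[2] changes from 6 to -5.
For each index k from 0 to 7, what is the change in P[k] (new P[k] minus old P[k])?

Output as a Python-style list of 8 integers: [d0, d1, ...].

Element change: A[2] 6 -> -5, delta = -11
For k < 2: P[k] unchanged, delta_P[k] = 0
For k >= 2: P[k] shifts by exactly -11
Delta array: [0, 0, -11, -11, -11, -11, -11, -11]

Answer: [0, 0, -11, -11, -11, -11, -11, -11]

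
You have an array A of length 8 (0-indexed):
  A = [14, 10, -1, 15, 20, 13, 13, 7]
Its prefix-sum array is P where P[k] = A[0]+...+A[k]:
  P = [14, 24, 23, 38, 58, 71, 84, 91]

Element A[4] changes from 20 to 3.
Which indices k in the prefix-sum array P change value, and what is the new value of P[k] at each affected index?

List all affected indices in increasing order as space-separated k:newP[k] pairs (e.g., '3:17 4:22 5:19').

P[k] = A[0] + ... + A[k]
P[k] includes A[4] iff k >= 4
Affected indices: 4, 5, ..., 7; delta = -17
  P[4]: 58 + -17 = 41
  P[5]: 71 + -17 = 54
  P[6]: 84 + -17 = 67
  P[7]: 91 + -17 = 74

Answer: 4:41 5:54 6:67 7:74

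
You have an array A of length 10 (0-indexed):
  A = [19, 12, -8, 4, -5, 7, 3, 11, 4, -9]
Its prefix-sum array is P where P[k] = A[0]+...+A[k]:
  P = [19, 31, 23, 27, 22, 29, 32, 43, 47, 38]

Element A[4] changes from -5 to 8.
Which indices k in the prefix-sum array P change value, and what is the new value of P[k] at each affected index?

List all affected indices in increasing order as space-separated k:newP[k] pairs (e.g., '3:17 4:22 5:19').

P[k] = A[0] + ... + A[k]
P[k] includes A[4] iff k >= 4
Affected indices: 4, 5, ..., 9; delta = 13
  P[4]: 22 + 13 = 35
  P[5]: 29 + 13 = 42
  P[6]: 32 + 13 = 45
  P[7]: 43 + 13 = 56
  P[8]: 47 + 13 = 60
  P[9]: 38 + 13 = 51

Answer: 4:35 5:42 6:45 7:56 8:60 9:51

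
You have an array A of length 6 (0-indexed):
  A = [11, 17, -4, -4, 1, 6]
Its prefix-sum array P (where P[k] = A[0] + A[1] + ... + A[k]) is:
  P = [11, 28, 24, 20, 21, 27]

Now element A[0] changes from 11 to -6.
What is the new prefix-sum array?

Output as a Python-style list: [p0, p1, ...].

Answer: [-6, 11, 7, 3, 4, 10]

Derivation:
Change: A[0] 11 -> -6, delta = -17
P[k] for k < 0: unchanged (A[0] not included)
P[k] for k >= 0: shift by delta = -17
  P[0] = 11 + -17 = -6
  P[1] = 28 + -17 = 11
  P[2] = 24 + -17 = 7
  P[3] = 20 + -17 = 3
  P[4] = 21 + -17 = 4
  P[5] = 27 + -17 = 10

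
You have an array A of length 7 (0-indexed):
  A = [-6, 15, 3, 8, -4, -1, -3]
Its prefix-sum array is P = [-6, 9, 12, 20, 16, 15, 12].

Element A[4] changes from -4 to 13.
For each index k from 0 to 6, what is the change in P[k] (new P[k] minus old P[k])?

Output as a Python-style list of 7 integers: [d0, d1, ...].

Element change: A[4] -4 -> 13, delta = 17
For k < 4: P[k] unchanged, delta_P[k] = 0
For k >= 4: P[k] shifts by exactly 17
Delta array: [0, 0, 0, 0, 17, 17, 17]

Answer: [0, 0, 0, 0, 17, 17, 17]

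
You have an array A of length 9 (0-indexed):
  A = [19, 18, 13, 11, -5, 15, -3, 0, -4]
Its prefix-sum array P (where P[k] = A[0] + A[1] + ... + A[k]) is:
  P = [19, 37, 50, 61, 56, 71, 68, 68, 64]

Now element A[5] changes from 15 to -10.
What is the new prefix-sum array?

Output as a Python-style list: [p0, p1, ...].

Change: A[5] 15 -> -10, delta = -25
P[k] for k < 5: unchanged (A[5] not included)
P[k] for k >= 5: shift by delta = -25
  P[0] = 19 + 0 = 19
  P[1] = 37 + 0 = 37
  P[2] = 50 + 0 = 50
  P[3] = 61 + 0 = 61
  P[4] = 56 + 0 = 56
  P[5] = 71 + -25 = 46
  P[6] = 68 + -25 = 43
  P[7] = 68 + -25 = 43
  P[8] = 64 + -25 = 39

Answer: [19, 37, 50, 61, 56, 46, 43, 43, 39]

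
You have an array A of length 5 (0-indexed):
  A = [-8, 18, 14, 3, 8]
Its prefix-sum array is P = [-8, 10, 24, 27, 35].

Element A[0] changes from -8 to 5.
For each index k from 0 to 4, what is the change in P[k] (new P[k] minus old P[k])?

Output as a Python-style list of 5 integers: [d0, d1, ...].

Element change: A[0] -8 -> 5, delta = 13
For k < 0: P[k] unchanged, delta_P[k] = 0
For k >= 0: P[k] shifts by exactly 13
Delta array: [13, 13, 13, 13, 13]

Answer: [13, 13, 13, 13, 13]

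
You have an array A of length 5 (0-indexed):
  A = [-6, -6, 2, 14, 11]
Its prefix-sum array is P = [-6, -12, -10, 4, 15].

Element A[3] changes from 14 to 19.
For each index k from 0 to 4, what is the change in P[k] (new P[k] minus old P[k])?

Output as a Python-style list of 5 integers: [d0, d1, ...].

Element change: A[3] 14 -> 19, delta = 5
For k < 3: P[k] unchanged, delta_P[k] = 0
For k >= 3: P[k] shifts by exactly 5
Delta array: [0, 0, 0, 5, 5]

Answer: [0, 0, 0, 5, 5]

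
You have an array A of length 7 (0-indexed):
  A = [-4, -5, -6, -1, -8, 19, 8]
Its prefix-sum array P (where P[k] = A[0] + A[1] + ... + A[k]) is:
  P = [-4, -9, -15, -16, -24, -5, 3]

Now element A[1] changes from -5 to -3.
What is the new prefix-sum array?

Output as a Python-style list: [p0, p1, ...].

Answer: [-4, -7, -13, -14, -22, -3, 5]

Derivation:
Change: A[1] -5 -> -3, delta = 2
P[k] for k < 1: unchanged (A[1] not included)
P[k] for k >= 1: shift by delta = 2
  P[0] = -4 + 0 = -4
  P[1] = -9 + 2 = -7
  P[2] = -15 + 2 = -13
  P[3] = -16 + 2 = -14
  P[4] = -24 + 2 = -22
  P[5] = -5 + 2 = -3
  P[6] = 3 + 2 = 5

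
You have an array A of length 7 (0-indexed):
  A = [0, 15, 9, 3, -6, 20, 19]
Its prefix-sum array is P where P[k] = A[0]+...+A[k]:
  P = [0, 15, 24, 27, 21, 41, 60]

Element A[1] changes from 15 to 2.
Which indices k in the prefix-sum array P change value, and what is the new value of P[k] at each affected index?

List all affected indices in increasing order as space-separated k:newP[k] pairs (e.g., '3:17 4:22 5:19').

P[k] = A[0] + ... + A[k]
P[k] includes A[1] iff k >= 1
Affected indices: 1, 2, ..., 6; delta = -13
  P[1]: 15 + -13 = 2
  P[2]: 24 + -13 = 11
  P[3]: 27 + -13 = 14
  P[4]: 21 + -13 = 8
  P[5]: 41 + -13 = 28
  P[6]: 60 + -13 = 47

Answer: 1:2 2:11 3:14 4:8 5:28 6:47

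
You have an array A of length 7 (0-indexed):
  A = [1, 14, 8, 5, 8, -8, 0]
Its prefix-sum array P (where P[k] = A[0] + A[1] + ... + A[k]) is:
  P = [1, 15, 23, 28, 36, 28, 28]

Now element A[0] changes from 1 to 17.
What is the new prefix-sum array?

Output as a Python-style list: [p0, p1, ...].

Answer: [17, 31, 39, 44, 52, 44, 44]

Derivation:
Change: A[0] 1 -> 17, delta = 16
P[k] for k < 0: unchanged (A[0] not included)
P[k] for k >= 0: shift by delta = 16
  P[0] = 1 + 16 = 17
  P[1] = 15 + 16 = 31
  P[2] = 23 + 16 = 39
  P[3] = 28 + 16 = 44
  P[4] = 36 + 16 = 52
  P[5] = 28 + 16 = 44
  P[6] = 28 + 16 = 44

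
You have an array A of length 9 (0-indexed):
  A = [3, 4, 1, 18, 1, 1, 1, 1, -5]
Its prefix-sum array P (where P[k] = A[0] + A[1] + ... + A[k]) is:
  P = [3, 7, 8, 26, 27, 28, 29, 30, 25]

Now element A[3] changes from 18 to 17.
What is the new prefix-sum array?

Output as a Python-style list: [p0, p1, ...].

Answer: [3, 7, 8, 25, 26, 27, 28, 29, 24]

Derivation:
Change: A[3] 18 -> 17, delta = -1
P[k] for k < 3: unchanged (A[3] not included)
P[k] for k >= 3: shift by delta = -1
  P[0] = 3 + 0 = 3
  P[1] = 7 + 0 = 7
  P[2] = 8 + 0 = 8
  P[3] = 26 + -1 = 25
  P[4] = 27 + -1 = 26
  P[5] = 28 + -1 = 27
  P[6] = 29 + -1 = 28
  P[7] = 30 + -1 = 29
  P[8] = 25 + -1 = 24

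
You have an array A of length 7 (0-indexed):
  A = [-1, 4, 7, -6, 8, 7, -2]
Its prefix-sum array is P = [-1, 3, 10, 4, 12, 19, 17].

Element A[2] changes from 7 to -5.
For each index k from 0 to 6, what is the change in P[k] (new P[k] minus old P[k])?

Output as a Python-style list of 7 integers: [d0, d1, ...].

Element change: A[2] 7 -> -5, delta = -12
For k < 2: P[k] unchanged, delta_P[k] = 0
For k >= 2: P[k] shifts by exactly -12
Delta array: [0, 0, -12, -12, -12, -12, -12]

Answer: [0, 0, -12, -12, -12, -12, -12]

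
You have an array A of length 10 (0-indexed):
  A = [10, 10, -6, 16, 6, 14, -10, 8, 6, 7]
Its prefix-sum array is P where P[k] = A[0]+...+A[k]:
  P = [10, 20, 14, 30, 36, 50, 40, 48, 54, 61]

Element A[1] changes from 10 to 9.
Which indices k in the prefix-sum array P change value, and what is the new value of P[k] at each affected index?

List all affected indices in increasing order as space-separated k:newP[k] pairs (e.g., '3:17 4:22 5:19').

P[k] = A[0] + ... + A[k]
P[k] includes A[1] iff k >= 1
Affected indices: 1, 2, ..., 9; delta = -1
  P[1]: 20 + -1 = 19
  P[2]: 14 + -1 = 13
  P[3]: 30 + -1 = 29
  P[4]: 36 + -1 = 35
  P[5]: 50 + -1 = 49
  P[6]: 40 + -1 = 39
  P[7]: 48 + -1 = 47
  P[8]: 54 + -1 = 53
  P[9]: 61 + -1 = 60

Answer: 1:19 2:13 3:29 4:35 5:49 6:39 7:47 8:53 9:60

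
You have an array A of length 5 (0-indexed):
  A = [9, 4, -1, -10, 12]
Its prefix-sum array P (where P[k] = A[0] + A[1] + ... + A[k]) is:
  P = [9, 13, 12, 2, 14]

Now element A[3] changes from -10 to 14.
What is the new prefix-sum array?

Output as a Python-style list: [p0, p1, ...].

Answer: [9, 13, 12, 26, 38]

Derivation:
Change: A[3] -10 -> 14, delta = 24
P[k] for k < 3: unchanged (A[3] not included)
P[k] for k >= 3: shift by delta = 24
  P[0] = 9 + 0 = 9
  P[1] = 13 + 0 = 13
  P[2] = 12 + 0 = 12
  P[3] = 2 + 24 = 26
  P[4] = 14 + 24 = 38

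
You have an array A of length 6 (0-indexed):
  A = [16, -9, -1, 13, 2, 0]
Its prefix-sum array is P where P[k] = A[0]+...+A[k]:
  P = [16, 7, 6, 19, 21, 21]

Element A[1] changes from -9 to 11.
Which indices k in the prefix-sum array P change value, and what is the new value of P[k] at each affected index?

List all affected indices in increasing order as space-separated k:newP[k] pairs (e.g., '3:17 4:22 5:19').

Answer: 1:27 2:26 3:39 4:41 5:41

Derivation:
P[k] = A[0] + ... + A[k]
P[k] includes A[1] iff k >= 1
Affected indices: 1, 2, ..., 5; delta = 20
  P[1]: 7 + 20 = 27
  P[2]: 6 + 20 = 26
  P[3]: 19 + 20 = 39
  P[4]: 21 + 20 = 41
  P[5]: 21 + 20 = 41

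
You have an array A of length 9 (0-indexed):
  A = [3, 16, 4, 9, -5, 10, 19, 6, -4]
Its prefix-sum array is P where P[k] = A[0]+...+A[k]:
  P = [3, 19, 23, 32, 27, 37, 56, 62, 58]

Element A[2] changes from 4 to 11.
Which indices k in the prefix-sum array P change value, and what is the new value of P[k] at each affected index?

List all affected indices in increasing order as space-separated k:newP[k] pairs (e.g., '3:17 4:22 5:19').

Answer: 2:30 3:39 4:34 5:44 6:63 7:69 8:65

Derivation:
P[k] = A[0] + ... + A[k]
P[k] includes A[2] iff k >= 2
Affected indices: 2, 3, ..., 8; delta = 7
  P[2]: 23 + 7 = 30
  P[3]: 32 + 7 = 39
  P[4]: 27 + 7 = 34
  P[5]: 37 + 7 = 44
  P[6]: 56 + 7 = 63
  P[7]: 62 + 7 = 69
  P[8]: 58 + 7 = 65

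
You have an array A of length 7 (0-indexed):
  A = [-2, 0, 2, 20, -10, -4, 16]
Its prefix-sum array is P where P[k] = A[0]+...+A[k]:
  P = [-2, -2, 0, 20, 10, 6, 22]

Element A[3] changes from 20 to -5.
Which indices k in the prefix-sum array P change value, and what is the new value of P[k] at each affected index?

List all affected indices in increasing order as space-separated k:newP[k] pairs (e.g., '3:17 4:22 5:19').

Answer: 3:-5 4:-15 5:-19 6:-3

Derivation:
P[k] = A[0] + ... + A[k]
P[k] includes A[3] iff k >= 3
Affected indices: 3, 4, ..., 6; delta = -25
  P[3]: 20 + -25 = -5
  P[4]: 10 + -25 = -15
  P[5]: 6 + -25 = -19
  P[6]: 22 + -25 = -3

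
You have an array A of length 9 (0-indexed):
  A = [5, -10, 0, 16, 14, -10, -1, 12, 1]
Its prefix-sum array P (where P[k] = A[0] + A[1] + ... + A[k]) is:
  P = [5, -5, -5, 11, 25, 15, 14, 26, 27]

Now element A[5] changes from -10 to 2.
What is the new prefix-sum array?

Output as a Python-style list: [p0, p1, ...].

Change: A[5] -10 -> 2, delta = 12
P[k] for k < 5: unchanged (A[5] not included)
P[k] for k >= 5: shift by delta = 12
  P[0] = 5 + 0 = 5
  P[1] = -5 + 0 = -5
  P[2] = -5 + 0 = -5
  P[3] = 11 + 0 = 11
  P[4] = 25 + 0 = 25
  P[5] = 15 + 12 = 27
  P[6] = 14 + 12 = 26
  P[7] = 26 + 12 = 38
  P[8] = 27 + 12 = 39

Answer: [5, -5, -5, 11, 25, 27, 26, 38, 39]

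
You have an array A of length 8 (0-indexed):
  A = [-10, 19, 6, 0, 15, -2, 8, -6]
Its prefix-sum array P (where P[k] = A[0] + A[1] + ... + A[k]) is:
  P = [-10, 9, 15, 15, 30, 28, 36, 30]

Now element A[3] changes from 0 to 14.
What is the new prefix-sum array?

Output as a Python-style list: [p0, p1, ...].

Answer: [-10, 9, 15, 29, 44, 42, 50, 44]

Derivation:
Change: A[3] 0 -> 14, delta = 14
P[k] for k < 3: unchanged (A[3] not included)
P[k] for k >= 3: shift by delta = 14
  P[0] = -10 + 0 = -10
  P[1] = 9 + 0 = 9
  P[2] = 15 + 0 = 15
  P[3] = 15 + 14 = 29
  P[4] = 30 + 14 = 44
  P[5] = 28 + 14 = 42
  P[6] = 36 + 14 = 50
  P[7] = 30 + 14 = 44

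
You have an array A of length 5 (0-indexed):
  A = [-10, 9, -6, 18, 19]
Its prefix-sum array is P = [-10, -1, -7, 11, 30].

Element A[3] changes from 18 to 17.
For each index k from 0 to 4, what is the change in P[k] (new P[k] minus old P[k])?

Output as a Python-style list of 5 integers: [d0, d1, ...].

Answer: [0, 0, 0, -1, -1]

Derivation:
Element change: A[3] 18 -> 17, delta = -1
For k < 3: P[k] unchanged, delta_P[k] = 0
For k >= 3: P[k] shifts by exactly -1
Delta array: [0, 0, 0, -1, -1]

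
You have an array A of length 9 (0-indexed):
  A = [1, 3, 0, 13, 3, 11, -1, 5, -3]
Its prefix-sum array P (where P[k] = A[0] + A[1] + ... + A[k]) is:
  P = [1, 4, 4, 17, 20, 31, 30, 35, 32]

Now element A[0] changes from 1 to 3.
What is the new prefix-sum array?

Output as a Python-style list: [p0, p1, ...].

Change: A[0] 1 -> 3, delta = 2
P[k] for k < 0: unchanged (A[0] not included)
P[k] for k >= 0: shift by delta = 2
  P[0] = 1 + 2 = 3
  P[1] = 4 + 2 = 6
  P[2] = 4 + 2 = 6
  P[3] = 17 + 2 = 19
  P[4] = 20 + 2 = 22
  P[5] = 31 + 2 = 33
  P[6] = 30 + 2 = 32
  P[7] = 35 + 2 = 37
  P[8] = 32 + 2 = 34

Answer: [3, 6, 6, 19, 22, 33, 32, 37, 34]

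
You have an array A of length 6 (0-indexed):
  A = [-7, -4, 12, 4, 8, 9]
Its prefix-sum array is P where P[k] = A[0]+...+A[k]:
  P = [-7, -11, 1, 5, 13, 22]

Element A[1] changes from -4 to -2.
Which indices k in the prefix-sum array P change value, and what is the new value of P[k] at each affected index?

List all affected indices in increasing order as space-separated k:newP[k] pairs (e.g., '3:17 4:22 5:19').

Answer: 1:-9 2:3 3:7 4:15 5:24

Derivation:
P[k] = A[0] + ... + A[k]
P[k] includes A[1] iff k >= 1
Affected indices: 1, 2, ..., 5; delta = 2
  P[1]: -11 + 2 = -9
  P[2]: 1 + 2 = 3
  P[3]: 5 + 2 = 7
  P[4]: 13 + 2 = 15
  P[5]: 22 + 2 = 24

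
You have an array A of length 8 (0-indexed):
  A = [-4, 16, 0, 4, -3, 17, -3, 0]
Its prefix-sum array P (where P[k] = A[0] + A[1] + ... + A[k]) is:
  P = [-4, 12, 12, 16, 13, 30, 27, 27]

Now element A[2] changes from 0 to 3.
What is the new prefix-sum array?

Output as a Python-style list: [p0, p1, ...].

Change: A[2] 0 -> 3, delta = 3
P[k] for k < 2: unchanged (A[2] not included)
P[k] for k >= 2: shift by delta = 3
  P[0] = -4 + 0 = -4
  P[1] = 12 + 0 = 12
  P[2] = 12 + 3 = 15
  P[3] = 16 + 3 = 19
  P[4] = 13 + 3 = 16
  P[5] = 30 + 3 = 33
  P[6] = 27 + 3 = 30
  P[7] = 27 + 3 = 30

Answer: [-4, 12, 15, 19, 16, 33, 30, 30]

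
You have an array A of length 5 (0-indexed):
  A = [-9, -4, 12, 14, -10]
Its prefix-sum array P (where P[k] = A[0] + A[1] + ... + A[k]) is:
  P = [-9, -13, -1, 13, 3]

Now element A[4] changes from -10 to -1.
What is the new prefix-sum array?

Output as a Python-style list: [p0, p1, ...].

Change: A[4] -10 -> -1, delta = 9
P[k] for k < 4: unchanged (A[4] not included)
P[k] for k >= 4: shift by delta = 9
  P[0] = -9 + 0 = -9
  P[1] = -13 + 0 = -13
  P[2] = -1 + 0 = -1
  P[3] = 13 + 0 = 13
  P[4] = 3 + 9 = 12

Answer: [-9, -13, -1, 13, 12]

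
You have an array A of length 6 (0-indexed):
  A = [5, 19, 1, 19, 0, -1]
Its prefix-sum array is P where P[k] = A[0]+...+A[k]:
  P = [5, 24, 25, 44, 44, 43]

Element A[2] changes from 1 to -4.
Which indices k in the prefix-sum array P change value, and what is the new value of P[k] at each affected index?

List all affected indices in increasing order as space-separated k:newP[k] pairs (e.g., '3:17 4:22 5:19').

Answer: 2:20 3:39 4:39 5:38

Derivation:
P[k] = A[0] + ... + A[k]
P[k] includes A[2] iff k >= 2
Affected indices: 2, 3, ..., 5; delta = -5
  P[2]: 25 + -5 = 20
  P[3]: 44 + -5 = 39
  P[4]: 44 + -5 = 39
  P[5]: 43 + -5 = 38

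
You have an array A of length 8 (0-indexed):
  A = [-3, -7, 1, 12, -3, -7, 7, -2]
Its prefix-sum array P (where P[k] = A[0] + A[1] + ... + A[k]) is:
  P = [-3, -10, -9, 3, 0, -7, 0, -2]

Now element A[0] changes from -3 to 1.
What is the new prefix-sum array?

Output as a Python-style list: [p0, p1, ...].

Answer: [1, -6, -5, 7, 4, -3, 4, 2]

Derivation:
Change: A[0] -3 -> 1, delta = 4
P[k] for k < 0: unchanged (A[0] not included)
P[k] for k >= 0: shift by delta = 4
  P[0] = -3 + 4 = 1
  P[1] = -10 + 4 = -6
  P[2] = -9 + 4 = -5
  P[3] = 3 + 4 = 7
  P[4] = 0 + 4 = 4
  P[5] = -7 + 4 = -3
  P[6] = 0 + 4 = 4
  P[7] = -2 + 4 = 2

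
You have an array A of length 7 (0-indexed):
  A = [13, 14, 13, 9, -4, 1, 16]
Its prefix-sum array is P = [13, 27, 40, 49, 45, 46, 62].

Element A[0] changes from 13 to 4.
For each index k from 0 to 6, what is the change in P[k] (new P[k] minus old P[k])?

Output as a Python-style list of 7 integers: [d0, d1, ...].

Element change: A[0] 13 -> 4, delta = -9
For k < 0: P[k] unchanged, delta_P[k] = 0
For k >= 0: P[k] shifts by exactly -9
Delta array: [-9, -9, -9, -9, -9, -9, -9]

Answer: [-9, -9, -9, -9, -9, -9, -9]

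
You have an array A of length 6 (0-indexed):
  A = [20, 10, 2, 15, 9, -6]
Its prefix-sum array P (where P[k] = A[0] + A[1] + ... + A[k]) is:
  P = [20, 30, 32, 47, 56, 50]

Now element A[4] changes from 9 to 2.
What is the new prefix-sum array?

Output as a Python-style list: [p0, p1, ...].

Answer: [20, 30, 32, 47, 49, 43]

Derivation:
Change: A[4] 9 -> 2, delta = -7
P[k] for k < 4: unchanged (A[4] not included)
P[k] for k >= 4: shift by delta = -7
  P[0] = 20 + 0 = 20
  P[1] = 30 + 0 = 30
  P[2] = 32 + 0 = 32
  P[3] = 47 + 0 = 47
  P[4] = 56 + -7 = 49
  P[5] = 50 + -7 = 43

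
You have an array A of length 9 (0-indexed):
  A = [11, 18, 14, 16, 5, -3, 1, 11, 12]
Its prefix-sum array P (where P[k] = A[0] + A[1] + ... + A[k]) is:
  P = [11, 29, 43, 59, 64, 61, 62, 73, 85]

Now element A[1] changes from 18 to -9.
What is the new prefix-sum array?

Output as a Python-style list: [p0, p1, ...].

Answer: [11, 2, 16, 32, 37, 34, 35, 46, 58]

Derivation:
Change: A[1] 18 -> -9, delta = -27
P[k] for k < 1: unchanged (A[1] not included)
P[k] for k >= 1: shift by delta = -27
  P[0] = 11 + 0 = 11
  P[1] = 29 + -27 = 2
  P[2] = 43 + -27 = 16
  P[3] = 59 + -27 = 32
  P[4] = 64 + -27 = 37
  P[5] = 61 + -27 = 34
  P[6] = 62 + -27 = 35
  P[7] = 73 + -27 = 46
  P[8] = 85 + -27 = 58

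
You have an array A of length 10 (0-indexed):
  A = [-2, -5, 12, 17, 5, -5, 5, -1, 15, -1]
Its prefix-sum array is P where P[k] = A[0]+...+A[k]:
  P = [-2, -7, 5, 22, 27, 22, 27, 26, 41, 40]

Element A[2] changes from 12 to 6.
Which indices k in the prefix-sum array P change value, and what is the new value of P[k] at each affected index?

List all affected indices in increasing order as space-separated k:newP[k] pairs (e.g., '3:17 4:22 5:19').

P[k] = A[0] + ... + A[k]
P[k] includes A[2] iff k >= 2
Affected indices: 2, 3, ..., 9; delta = -6
  P[2]: 5 + -6 = -1
  P[3]: 22 + -6 = 16
  P[4]: 27 + -6 = 21
  P[5]: 22 + -6 = 16
  P[6]: 27 + -6 = 21
  P[7]: 26 + -6 = 20
  P[8]: 41 + -6 = 35
  P[9]: 40 + -6 = 34

Answer: 2:-1 3:16 4:21 5:16 6:21 7:20 8:35 9:34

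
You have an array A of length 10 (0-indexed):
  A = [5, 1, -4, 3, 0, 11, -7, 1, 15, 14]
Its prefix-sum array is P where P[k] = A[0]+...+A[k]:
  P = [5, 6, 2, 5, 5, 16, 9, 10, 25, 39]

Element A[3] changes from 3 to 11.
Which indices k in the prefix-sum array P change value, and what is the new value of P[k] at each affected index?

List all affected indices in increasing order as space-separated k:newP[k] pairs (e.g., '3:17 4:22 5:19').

Answer: 3:13 4:13 5:24 6:17 7:18 8:33 9:47

Derivation:
P[k] = A[0] + ... + A[k]
P[k] includes A[3] iff k >= 3
Affected indices: 3, 4, ..., 9; delta = 8
  P[3]: 5 + 8 = 13
  P[4]: 5 + 8 = 13
  P[5]: 16 + 8 = 24
  P[6]: 9 + 8 = 17
  P[7]: 10 + 8 = 18
  P[8]: 25 + 8 = 33
  P[9]: 39 + 8 = 47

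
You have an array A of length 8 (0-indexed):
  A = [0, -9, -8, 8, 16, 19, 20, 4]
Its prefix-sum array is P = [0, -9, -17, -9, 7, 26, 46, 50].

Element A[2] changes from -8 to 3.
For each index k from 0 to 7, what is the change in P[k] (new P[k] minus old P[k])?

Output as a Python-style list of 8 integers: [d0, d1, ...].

Element change: A[2] -8 -> 3, delta = 11
For k < 2: P[k] unchanged, delta_P[k] = 0
For k >= 2: P[k] shifts by exactly 11
Delta array: [0, 0, 11, 11, 11, 11, 11, 11]

Answer: [0, 0, 11, 11, 11, 11, 11, 11]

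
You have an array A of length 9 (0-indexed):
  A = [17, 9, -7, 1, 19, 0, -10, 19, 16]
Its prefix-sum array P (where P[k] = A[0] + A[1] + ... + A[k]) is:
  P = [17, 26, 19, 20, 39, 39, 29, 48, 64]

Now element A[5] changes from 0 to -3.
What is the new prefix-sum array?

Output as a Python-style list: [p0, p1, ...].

Answer: [17, 26, 19, 20, 39, 36, 26, 45, 61]

Derivation:
Change: A[5] 0 -> -3, delta = -3
P[k] for k < 5: unchanged (A[5] not included)
P[k] for k >= 5: shift by delta = -3
  P[0] = 17 + 0 = 17
  P[1] = 26 + 0 = 26
  P[2] = 19 + 0 = 19
  P[3] = 20 + 0 = 20
  P[4] = 39 + 0 = 39
  P[5] = 39 + -3 = 36
  P[6] = 29 + -3 = 26
  P[7] = 48 + -3 = 45
  P[8] = 64 + -3 = 61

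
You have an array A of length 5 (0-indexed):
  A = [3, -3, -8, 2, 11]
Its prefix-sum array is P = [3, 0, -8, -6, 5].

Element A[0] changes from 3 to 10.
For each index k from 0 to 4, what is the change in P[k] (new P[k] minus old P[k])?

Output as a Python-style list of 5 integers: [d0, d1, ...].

Answer: [7, 7, 7, 7, 7]

Derivation:
Element change: A[0] 3 -> 10, delta = 7
For k < 0: P[k] unchanged, delta_P[k] = 0
For k >= 0: P[k] shifts by exactly 7
Delta array: [7, 7, 7, 7, 7]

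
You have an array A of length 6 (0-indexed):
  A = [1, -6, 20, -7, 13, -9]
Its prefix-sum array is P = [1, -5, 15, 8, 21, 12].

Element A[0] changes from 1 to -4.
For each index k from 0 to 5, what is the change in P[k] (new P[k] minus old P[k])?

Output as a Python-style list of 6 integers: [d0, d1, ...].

Element change: A[0] 1 -> -4, delta = -5
For k < 0: P[k] unchanged, delta_P[k] = 0
For k >= 0: P[k] shifts by exactly -5
Delta array: [-5, -5, -5, -5, -5, -5]

Answer: [-5, -5, -5, -5, -5, -5]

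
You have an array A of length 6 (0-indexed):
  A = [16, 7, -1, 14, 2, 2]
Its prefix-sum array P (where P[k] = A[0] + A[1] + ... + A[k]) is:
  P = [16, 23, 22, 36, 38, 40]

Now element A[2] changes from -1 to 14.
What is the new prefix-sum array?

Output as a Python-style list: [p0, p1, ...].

Change: A[2] -1 -> 14, delta = 15
P[k] for k < 2: unchanged (A[2] not included)
P[k] for k >= 2: shift by delta = 15
  P[0] = 16 + 0 = 16
  P[1] = 23 + 0 = 23
  P[2] = 22 + 15 = 37
  P[3] = 36 + 15 = 51
  P[4] = 38 + 15 = 53
  P[5] = 40 + 15 = 55

Answer: [16, 23, 37, 51, 53, 55]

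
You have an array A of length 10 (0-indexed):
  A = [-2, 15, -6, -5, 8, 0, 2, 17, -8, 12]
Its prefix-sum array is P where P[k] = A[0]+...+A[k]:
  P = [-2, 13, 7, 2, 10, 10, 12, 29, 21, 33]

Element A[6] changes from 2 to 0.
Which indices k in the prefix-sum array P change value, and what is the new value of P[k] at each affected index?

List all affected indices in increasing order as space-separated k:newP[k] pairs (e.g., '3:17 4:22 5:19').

P[k] = A[0] + ... + A[k]
P[k] includes A[6] iff k >= 6
Affected indices: 6, 7, ..., 9; delta = -2
  P[6]: 12 + -2 = 10
  P[7]: 29 + -2 = 27
  P[8]: 21 + -2 = 19
  P[9]: 33 + -2 = 31

Answer: 6:10 7:27 8:19 9:31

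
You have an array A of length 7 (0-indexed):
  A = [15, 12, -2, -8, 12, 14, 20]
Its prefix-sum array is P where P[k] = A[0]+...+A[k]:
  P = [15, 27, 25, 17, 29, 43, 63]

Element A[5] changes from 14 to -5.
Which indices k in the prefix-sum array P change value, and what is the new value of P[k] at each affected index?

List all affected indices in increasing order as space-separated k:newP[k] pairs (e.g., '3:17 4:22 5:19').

P[k] = A[0] + ... + A[k]
P[k] includes A[5] iff k >= 5
Affected indices: 5, 6, ..., 6; delta = -19
  P[5]: 43 + -19 = 24
  P[6]: 63 + -19 = 44

Answer: 5:24 6:44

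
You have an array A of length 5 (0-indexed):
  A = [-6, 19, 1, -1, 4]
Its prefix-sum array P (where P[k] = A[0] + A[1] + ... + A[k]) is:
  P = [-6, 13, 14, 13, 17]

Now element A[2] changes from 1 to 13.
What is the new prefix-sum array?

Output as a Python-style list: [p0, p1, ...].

Answer: [-6, 13, 26, 25, 29]

Derivation:
Change: A[2] 1 -> 13, delta = 12
P[k] for k < 2: unchanged (A[2] not included)
P[k] for k >= 2: shift by delta = 12
  P[0] = -6 + 0 = -6
  P[1] = 13 + 0 = 13
  P[2] = 14 + 12 = 26
  P[3] = 13 + 12 = 25
  P[4] = 17 + 12 = 29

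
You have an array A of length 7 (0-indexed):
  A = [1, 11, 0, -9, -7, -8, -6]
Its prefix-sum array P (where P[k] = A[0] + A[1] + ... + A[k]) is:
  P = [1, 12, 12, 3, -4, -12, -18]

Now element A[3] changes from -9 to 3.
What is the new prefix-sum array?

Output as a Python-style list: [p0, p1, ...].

Change: A[3] -9 -> 3, delta = 12
P[k] for k < 3: unchanged (A[3] not included)
P[k] for k >= 3: shift by delta = 12
  P[0] = 1 + 0 = 1
  P[1] = 12 + 0 = 12
  P[2] = 12 + 0 = 12
  P[3] = 3 + 12 = 15
  P[4] = -4 + 12 = 8
  P[5] = -12 + 12 = 0
  P[6] = -18 + 12 = -6

Answer: [1, 12, 12, 15, 8, 0, -6]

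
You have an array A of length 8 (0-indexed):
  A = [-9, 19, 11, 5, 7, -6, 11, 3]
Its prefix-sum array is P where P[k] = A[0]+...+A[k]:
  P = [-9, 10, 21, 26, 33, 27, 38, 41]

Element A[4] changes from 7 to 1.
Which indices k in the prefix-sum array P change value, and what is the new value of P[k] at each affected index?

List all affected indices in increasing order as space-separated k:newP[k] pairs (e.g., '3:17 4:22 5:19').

P[k] = A[0] + ... + A[k]
P[k] includes A[4] iff k >= 4
Affected indices: 4, 5, ..., 7; delta = -6
  P[4]: 33 + -6 = 27
  P[5]: 27 + -6 = 21
  P[6]: 38 + -6 = 32
  P[7]: 41 + -6 = 35

Answer: 4:27 5:21 6:32 7:35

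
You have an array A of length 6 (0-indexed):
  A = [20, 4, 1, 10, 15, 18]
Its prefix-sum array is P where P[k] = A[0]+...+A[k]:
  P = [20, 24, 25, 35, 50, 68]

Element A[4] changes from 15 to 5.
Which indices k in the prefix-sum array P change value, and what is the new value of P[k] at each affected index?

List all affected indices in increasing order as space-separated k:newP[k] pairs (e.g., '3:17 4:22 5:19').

Answer: 4:40 5:58

Derivation:
P[k] = A[0] + ... + A[k]
P[k] includes A[4] iff k >= 4
Affected indices: 4, 5, ..., 5; delta = -10
  P[4]: 50 + -10 = 40
  P[5]: 68 + -10 = 58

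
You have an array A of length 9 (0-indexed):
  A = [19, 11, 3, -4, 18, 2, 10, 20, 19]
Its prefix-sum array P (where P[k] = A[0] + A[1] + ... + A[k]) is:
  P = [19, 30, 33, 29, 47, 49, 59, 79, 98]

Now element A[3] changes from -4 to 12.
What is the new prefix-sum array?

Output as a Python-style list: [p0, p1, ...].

Answer: [19, 30, 33, 45, 63, 65, 75, 95, 114]

Derivation:
Change: A[3] -4 -> 12, delta = 16
P[k] for k < 3: unchanged (A[3] not included)
P[k] for k >= 3: shift by delta = 16
  P[0] = 19 + 0 = 19
  P[1] = 30 + 0 = 30
  P[2] = 33 + 0 = 33
  P[3] = 29 + 16 = 45
  P[4] = 47 + 16 = 63
  P[5] = 49 + 16 = 65
  P[6] = 59 + 16 = 75
  P[7] = 79 + 16 = 95
  P[8] = 98 + 16 = 114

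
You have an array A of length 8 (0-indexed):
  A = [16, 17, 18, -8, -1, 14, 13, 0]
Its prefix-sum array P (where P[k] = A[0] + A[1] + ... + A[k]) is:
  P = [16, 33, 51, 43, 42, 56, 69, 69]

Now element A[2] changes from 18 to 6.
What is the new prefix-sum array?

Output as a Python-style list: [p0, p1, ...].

Answer: [16, 33, 39, 31, 30, 44, 57, 57]

Derivation:
Change: A[2] 18 -> 6, delta = -12
P[k] for k < 2: unchanged (A[2] not included)
P[k] for k >= 2: shift by delta = -12
  P[0] = 16 + 0 = 16
  P[1] = 33 + 0 = 33
  P[2] = 51 + -12 = 39
  P[3] = 43 + -12 = 31
  P[4] = 42 + -12 = 30
  P[5] = 56 + -12 = 44
  P[6] = 69 + -12 = 57
  P[7] = 69 + -12 = 57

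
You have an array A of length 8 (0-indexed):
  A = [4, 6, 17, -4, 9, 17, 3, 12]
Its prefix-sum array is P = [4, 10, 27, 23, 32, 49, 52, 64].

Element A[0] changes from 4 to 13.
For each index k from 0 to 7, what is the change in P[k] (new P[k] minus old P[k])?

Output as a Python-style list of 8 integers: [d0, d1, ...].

Answer: [9, 9, 9, 9, 9, 9, 9, 9]

Derivation:
Element change: A[0] 4 -> 13, delta = 9
For k < 0: P[k] unchanged, delta_P[k] = 0
For k >= 0: P[k] shifts by exactly 9
Delta array: [9, 9, 9, 9, 9, 9, 9, 9]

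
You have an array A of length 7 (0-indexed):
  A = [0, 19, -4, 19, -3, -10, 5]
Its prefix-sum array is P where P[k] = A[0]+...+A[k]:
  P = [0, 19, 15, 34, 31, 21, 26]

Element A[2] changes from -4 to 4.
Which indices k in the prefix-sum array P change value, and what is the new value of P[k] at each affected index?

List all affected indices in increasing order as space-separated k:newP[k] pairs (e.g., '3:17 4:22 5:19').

Answer: 2:23 3:42 4:39 5:29 6:34

Derivation:
P[k] = A[0] + ... + A[k]
P[k] includes A[2] iff k >= 2
Affected indices: 2, 3, ..., 6; delta = 8
  P[2]: 15 + 8 = 23
  P[3]: 34 + 8 = 42
  P[4]: 31 + 8 = 39
  P[5]: 21 + 8 = 29
  P[6]: 26 + 8 = 34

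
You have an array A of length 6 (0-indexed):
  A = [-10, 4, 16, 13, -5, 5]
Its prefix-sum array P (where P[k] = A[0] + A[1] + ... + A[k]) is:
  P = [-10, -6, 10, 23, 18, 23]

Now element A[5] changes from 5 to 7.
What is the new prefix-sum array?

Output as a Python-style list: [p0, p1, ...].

Answer: [-10, -6, 10, 23, 18, 25]

Derivation:
Change: A[5] 5 -> 7, delta = 2
P[k] for k < 5: unchanged (A[5] not included)
P[k] for k >= 5: shift by delta = 2
  P[0] = -10 + 0 = -10
  P[1] = -6 + 0 = -6
  P[2] = 10 + 0 = 10
  P[3] = 23 + 0 = 23
  P[4] = 18 + 0 = 18
  P[5] = 23 + 2 = 25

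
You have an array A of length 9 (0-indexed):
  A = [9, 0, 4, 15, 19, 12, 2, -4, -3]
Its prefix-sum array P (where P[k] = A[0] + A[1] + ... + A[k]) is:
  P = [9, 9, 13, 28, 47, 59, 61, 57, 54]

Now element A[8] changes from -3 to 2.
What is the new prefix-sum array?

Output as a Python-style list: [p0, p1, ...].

Change: A[8] -3 -> 2, delta = 5
P[k] for k < 8: unchanged (A[8] not included)
P[k] for k >= 8: shift by delta = 5
  P[0] = 9 + 0 = 9
  P[1] = 9 + 0 = 9
  P[2] = 13 + 0 = 13
  P[3] = 28 + 0 = 28
  P[4] = 47 + 0 = 47
  P[5] = 59 + 0 = 59
  P[6] = 61 + 0 = 61
  P[7] = 57 + 0 = 57
  P[8] = 54 + 5 = 59

Answer: [9, 9, 13, 28, 47, 59, 61, 57, 59]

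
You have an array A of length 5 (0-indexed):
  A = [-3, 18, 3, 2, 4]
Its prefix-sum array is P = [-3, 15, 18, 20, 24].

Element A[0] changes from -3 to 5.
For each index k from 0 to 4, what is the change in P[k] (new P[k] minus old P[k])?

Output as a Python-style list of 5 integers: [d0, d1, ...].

Element change: A[0] -3 -> 5, delta = 8
For k < 0: P[k] unchanged, delta_P[k] = 0
For k >= 0: P[k] shifts by exactly 8
Delta array: [8, 8, 8, 8, 8]

Answer: [8, 8, 8, 8, 8]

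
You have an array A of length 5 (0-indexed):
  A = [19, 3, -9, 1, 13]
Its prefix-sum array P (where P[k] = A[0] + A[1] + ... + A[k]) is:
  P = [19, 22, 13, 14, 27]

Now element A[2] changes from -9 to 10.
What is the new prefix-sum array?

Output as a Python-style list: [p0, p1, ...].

Change: A[2] -9 -> 10, delta = 19
P[k] for k < 2: unchanged (A[2] not included)
P[k] for k >= 2: shift by delta = 19
  P[0] = 19 + 0 = 19
  P[1] = 22 + 0 = 22
  P[2] = 13 + 19 = 32
  P[3] = 14 + 19 = 33
  P[4] = 27 + 19 = 46

Answer: [19, 22, 32, 33, 46]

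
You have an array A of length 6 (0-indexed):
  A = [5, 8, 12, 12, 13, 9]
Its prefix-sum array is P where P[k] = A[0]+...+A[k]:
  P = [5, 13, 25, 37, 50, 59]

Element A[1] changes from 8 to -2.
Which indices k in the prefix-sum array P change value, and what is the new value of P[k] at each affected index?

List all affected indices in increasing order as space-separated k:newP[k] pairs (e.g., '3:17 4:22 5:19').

P[k] = A[0] + ... + A[k]
P[k] includes A[1] iff k >= 1
Affected indices: 1, 2, ..., 5; delta = -10
  P[1]: 13 + -10 = 3
  P[2]: 25 + -10 = 15
  P[3]: 37 + -10 = 27
  P[4]: 50 + -10 = 40
  P[5]: 59 + -10 = 49

Answer: 1:3 2:15 3:27 4:40 5:49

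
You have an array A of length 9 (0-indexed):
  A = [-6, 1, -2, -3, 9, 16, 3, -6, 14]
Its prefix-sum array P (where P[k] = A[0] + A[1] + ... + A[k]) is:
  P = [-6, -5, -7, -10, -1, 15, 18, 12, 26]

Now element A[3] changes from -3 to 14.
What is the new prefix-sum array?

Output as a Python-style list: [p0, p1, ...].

Change: A[3] -3 -> 14, delta = 17
P[k] for k < 3: unchanged (A[3] not included)
P[k] for k >= 3: shift by delta = 17
  P[0] = -6 + 0 = -6
  P[1] = -5 + 0 = -5
  P[2] = -7 + 0 = -7
  P[3] = -10 + 17 = 7
  P[4] = -1 + 17 = 16
  P[5] = 15 + 17 = 32
  P[6] = 18 + 17 = 35
  P[7] = 12 + 17 = 29
  P[8] = 26 + 17 = 43

Answer: [-6, -5, -7, 7, 16, 32, 35, 29, 43]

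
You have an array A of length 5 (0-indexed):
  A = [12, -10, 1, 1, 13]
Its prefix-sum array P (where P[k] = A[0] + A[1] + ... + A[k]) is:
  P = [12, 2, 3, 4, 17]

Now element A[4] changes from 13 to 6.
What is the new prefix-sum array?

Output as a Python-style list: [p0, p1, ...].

Change: A[4] 13 -> 6, delta = -7
P[k] for k < 4: unchanged (A[4] not included)
P[k] for k >= 4: shift by delta = -7
  P[0] = 12 + 0 = 12
  P[1] = 2 + 0 = 2
  P[2] = 3 + 0 = 3
  P[3] = 4 + 0 = 4
  P[4] = 17 + -7 = 10

Answer: [12, 2, 3, 4, 10]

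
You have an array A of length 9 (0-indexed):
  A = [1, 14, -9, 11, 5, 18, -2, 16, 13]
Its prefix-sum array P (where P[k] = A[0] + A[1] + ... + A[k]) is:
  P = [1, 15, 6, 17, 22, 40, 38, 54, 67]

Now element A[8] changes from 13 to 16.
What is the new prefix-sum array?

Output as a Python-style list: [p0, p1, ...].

Change: A[8] 13 -> 16, delta = 3
P[k] for k < 8: unchanged (A[8] not included)
P[k] for k >= 8: shift by delta = 3
  P[0] = 1 + 0 = 1
  P[1] = 15 + 0 = 15
  P[2] = 6 + 0 = 6
  P[3] = 17 + 0 = 17
  P[4] = 22 + 0 = 22
  P[5] = 40 + 0 = 40
  P[6] = 38 + 0 = 38
  P[7] = 54 + 0 = 54
  P[8] = 67 + 3 = 70

Answer: [1, 15, 6, 17, 22, 40, 38, 54, 70]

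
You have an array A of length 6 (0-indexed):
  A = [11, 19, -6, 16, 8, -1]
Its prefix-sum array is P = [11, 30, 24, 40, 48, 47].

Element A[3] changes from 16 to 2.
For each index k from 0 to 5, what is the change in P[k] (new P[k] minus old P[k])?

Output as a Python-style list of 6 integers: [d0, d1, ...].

Element change: A[3] 16 -> 2, delta = -14
For k < 3: P[k] unchanged, delta_P[k] = 0
For k >= 3: P[k] shifts by exactly -14
Delta array: [0, 0, 0, -14, -14, -14]

Answer: [0, 0, 0, -14, -14, -14]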